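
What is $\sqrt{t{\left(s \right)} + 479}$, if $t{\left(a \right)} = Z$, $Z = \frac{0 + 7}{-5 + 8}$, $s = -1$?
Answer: $\frac{38 \sqrt{3}}{3} \approx 21.939$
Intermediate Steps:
$Z = \frac{7}{3} \approx 2.3333$
$t{\left(a \right)} = \frac{7}{3}$
$\sqrt{t{\left(s \right)} + 479} = \sqrt{\frac{7}{3} + 479} = \sqrt{\frac{1444}{3}} = \frac{38 \sqrt{3}}{3}$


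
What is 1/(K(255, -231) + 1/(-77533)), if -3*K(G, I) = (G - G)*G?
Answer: -77533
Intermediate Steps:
K(G, I) = 0 (K(G, I) = -(G - G)*G/3 = -0*G = -⅓*0 = 0)
1/(K(255, -231) + 1/(-77533)) = 1/(0 + 1/(-77533)) = 1/(0 - 1/77533) = 1/(-1/77533) = -77533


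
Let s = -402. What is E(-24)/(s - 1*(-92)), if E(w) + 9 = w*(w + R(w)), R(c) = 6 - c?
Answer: 153/310 ≈ 0.49355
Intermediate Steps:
E(w) = -9 + 6*w (E(w) = -9 + w*(w + (6 - w)) = -9 + w*6 = -9 + 6*w)
E(-24)/(s - 1*(-92)) = (-9 + 6*(-24))/(-402 - 1*(-92)) = (-9 - 144)/(-402 + 92) = -153/(-310) = -153*(-1/310) = 153/310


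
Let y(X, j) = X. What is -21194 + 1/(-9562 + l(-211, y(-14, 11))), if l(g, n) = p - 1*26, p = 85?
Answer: -201406583/9503 ≈ -21194.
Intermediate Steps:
l(g, n) = 59 (l(g, n) = 85 - 1*26 = 85 - 26 = 59)
-21194 + 1/(-9562 + l(-211, y(-14, 11))) = -21194 + 1/(-9562 + 59) = -21194 + 1/(-9503) = -21194 - 1/9503 = -201406583/9503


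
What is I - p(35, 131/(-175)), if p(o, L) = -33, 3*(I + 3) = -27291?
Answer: -9067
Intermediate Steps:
I = -9100 (I = -3 + (1/3)*(-27291) = -3 - 9097 = -9100)
I - p(35, 131/(-175)) = -9100 - 1*(-33) = -9100 + 33 = -9067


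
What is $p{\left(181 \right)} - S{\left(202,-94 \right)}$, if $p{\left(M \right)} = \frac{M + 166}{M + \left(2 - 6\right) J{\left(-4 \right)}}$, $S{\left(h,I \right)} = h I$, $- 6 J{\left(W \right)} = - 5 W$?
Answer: $\frac{11071045}{583} \approx 18990.0$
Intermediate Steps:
$J{\left(W \right)} = \frac{5 W}{6}$ ($J{\left(W \right)} = - \frac{\left(-5\right) W}{6} = \frac{5 W}{6}$)
$S{\left(h,I \right)} = I h$
$p{\left(M \right)} = \frac{166 + M}{\frac{40}{3} + M}$ ($p{\left(M \right)} = \frac{M + 166}{M + \left(2 - 6\right) \frac{5}{6} \left(-4\right)} = \frac{166 + M}{M - - \frac{40}{3}} = \frac{166 + M}{M + \frac{40}{3}} = \frac{166 + M}{\frac{40}{3} + M}$)
$p{\left(181 \right)} - S{\left(202,-94 \right)} = \frac{3 \left(166 + 181\right)}{40 + 3 \cdot 181} - \left(-94\right) 202 = 3 \frac{1}{40 + 543} \cdot 347 - -18988 = 3 \cdot \frac{1}{583} \cdot 347 + 18988 = \frac{1041}{583} + 18988 = \frac{11071045}{583}$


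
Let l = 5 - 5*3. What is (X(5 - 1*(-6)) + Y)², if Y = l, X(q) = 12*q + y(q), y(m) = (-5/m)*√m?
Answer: 163749/11 - 1220*√11/11 ≈ 14518.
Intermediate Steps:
l = -10 (l = 5 - 15 = -10)
y(m) = -5/√m
X(q) = -5/√q + 12*q (X(q) = 12*q - 5/√q = -5/√q + 12*q)
Y = -10
(X(5 - 1*(-6)) + Y)² = ((-5/√(5 - 1*(-6)) + 12*(5 - 1*(-6))) - 10)² = ((-5/√(5 + 6) + 12*(5 + 6)) - 10)² = ((-5*√11/11 + 12*11) - 10)² = ((-5*√11/11 + 132) - 10)² = ((132 - 5*√11/11) - 10)² = (122 - 5*√11/11)²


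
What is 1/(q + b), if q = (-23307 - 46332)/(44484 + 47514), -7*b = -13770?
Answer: 214662/422108329 ≈ 0.00050855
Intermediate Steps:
b = 13770/7 (b = -⅐*(-13770) = 13770/7 ≈ 1967.1)
q = -23213/30666 (q = -69639/91998 = -69639*1/91998 = -23213/30666 ≈ -0.75696)
1/(q + b) = 1/(-23213/30666 + 13770/7) = 1/(422108329/214662) = 214662/422108329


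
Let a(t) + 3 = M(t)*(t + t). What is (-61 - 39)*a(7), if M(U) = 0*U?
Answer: 300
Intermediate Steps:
M(U) = 0
a(t) = -3 (a(t) = -3 + 0*(t + t) = -3 + 0*(2*t) = -3 + 0 = -3)
(-61 - 39)*a(7) = (-61 - 39)*(-3) = -100*(-3) = 300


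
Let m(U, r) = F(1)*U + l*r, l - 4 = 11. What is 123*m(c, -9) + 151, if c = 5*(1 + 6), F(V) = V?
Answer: -12149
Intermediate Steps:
l = 15 (l = 4 + 11 = 15)
c = 35 (c = 5*7 = 35)
m(U, r) = U + 15*r (m(U, r) = 1*U + 15*r = U + 15*r)
123*m(c, -9) + 151 = 123*(35 + 15*(-9)) + 151 = 123*(35 - 135) + 151 = 123*(-100) + 151 = -12300 + 151 = -12149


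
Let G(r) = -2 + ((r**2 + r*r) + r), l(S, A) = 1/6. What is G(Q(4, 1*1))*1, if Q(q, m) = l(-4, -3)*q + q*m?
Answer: 416/9 ≈ 46.222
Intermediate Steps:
l(S, A) = 1/6
Q(q, m) = q/6 + m*q (Q(q, m) = q/6 + q*m = q/6 + m*q)
G(r) = -2 + r + 2*r**2 (G(r) = -2 + ((r**2 + r**2) + r) = -2 + (2*r**2 + r) = -2 + (r + 2*r**2) = -2 + r + 2*r**2)
G(Q(4, 1*1))*1 = (-2 + 4*(1/6 + 1*1) + 2*(4*(1/6 + 1*1))**2)*1 = (-2 + 4*(1/6 + 1) + 2*(4*(1/6 + 1))**2)*1 = (-2 + 4*(7/6) + 2*(4*(7/6))**2)*1 = (-2 + 14/3 + 2*(14/3)**2)*1 = (-2 + 14/3 + 2*(196/9))*1 = (-2 + 14/3 + 392/9)*1 = (416/9)*1 = 416/9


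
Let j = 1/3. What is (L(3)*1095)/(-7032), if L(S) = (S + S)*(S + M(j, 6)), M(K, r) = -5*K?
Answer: -365/293 ≈ -1.2457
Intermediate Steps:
j = ⅓ ≈ 0.33333
L(S) = 2*S*(-5/3 + S) (L(S) = (S + S)*(S - 5*⅓) = (2*S)*(S - 5/3) = (2*S)*(-5/3 + S) = 2*S*(-5/3 + S))
(L(3)*1095)/(-7032) = (((⅔)*3*(-5 + 3*3))*1095)/(-7032) = (((⅔)*3*(-5 + 9))*1095)*(-1/7032) = (((⅔)*3*4)*1095)*(-1/7032) = (8*1095)*(-1/7032) = 8760*(-1/7032) = -365/293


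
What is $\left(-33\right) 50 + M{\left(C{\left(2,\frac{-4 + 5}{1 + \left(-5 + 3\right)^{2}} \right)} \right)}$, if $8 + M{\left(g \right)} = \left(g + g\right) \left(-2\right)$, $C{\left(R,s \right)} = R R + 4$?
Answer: $-1690$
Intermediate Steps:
$C{\left(R,s \right)} = 4 + R^{2}$ ($C{\left(R,s \right)} = R^{2} + 4 = 4 + R^{2}$)
$M{\left(g \right)} = -8 - 4 g$ ($M{\left(g \right)} = -8 + \left(g + g\right) \left(-2\right) = -8 + 2 g \left(-2\right) = -8 - 4 g$)
$\left(-33\right) 50 + M{\left(C{\left(2,\frac{-4 + 5}{1 + \left(-5 + 3\right)^{2}} \right)} \right)} = \left(-33\right) 50 - \left(8 + 4 \left(4 + 2^{2}\right)\right) = -1650 - \left(8 + 4 \left(4 + 4\right)\right) = -1650 - 40 = -1690$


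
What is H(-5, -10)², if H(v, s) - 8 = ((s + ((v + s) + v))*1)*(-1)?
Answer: 1444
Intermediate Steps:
H(v, s) = 8 - 2*s - 2*v (H(v, s) = 8 + ((s + ((v + s) + v))*1)*(-1) = 8 + ((s + ((s + v) + v))*1)*(-1) = 8 + ((s + (s + 2*v))*1)*(-1) = 8 + ((2*s + 2*v)*1)*(-1) = 8 + (2*s + 2*v)*(-1) = 8 + (-2*s - 2*v) = 8 - 2*s - 2*v)
H(-5, -10)² = (8 - 2*(-10) - 2*(-5))² = (8 + 20 + 10)² = 38² = 1444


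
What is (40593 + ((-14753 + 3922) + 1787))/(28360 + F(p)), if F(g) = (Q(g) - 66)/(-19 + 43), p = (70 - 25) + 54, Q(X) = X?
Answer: 36056/32413 ≈ 1.1124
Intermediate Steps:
p = 99 (p = 45 + 54 = 99)
F(g) = -11/4 + g/24 (F(g) = (g - 66)/(-19 + 43) = (-66 + g)/24 = (-66 + g)*(1/24) = -11/4 + g/24)
(40593 + ((-14753 + 3922) + 1787))/(28360 + F(p)) = (40593 + ((-14753 + 3922) + 1787))/(28360 + (-11/4 + (1/24)*99)) = (40593 + (-10831 + 1787))/(28360 + (-11/4 + 33/8)) = (40593 - 9044)/(28360 + 11/8) = 31549/(226891/8) = 31549*(8/226891) = 36056/32413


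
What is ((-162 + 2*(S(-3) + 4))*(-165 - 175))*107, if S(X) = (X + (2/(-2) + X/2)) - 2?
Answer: 6148220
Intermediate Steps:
S(X) = -3 + 3*X/2 (S(X) = (X + (2*(-½) + X*(½))) - 2 = (X + (-1 + X/2)) - 2 = (-1 + 3*X/2) - 2 = -3 + 3*X/2)
((-162 + 2*(S(-3) + 4))*(-165 - 175))*107 = ((-162 + 2*((-3 + (3/2)*(-3)) + 4))*(-165 - 175))*107 = ((-162 + 2*((-3 - 9/2) + 4))*(-340))*107 = ((-162 + 2*(-15/2 + 4))*(-340))*107 = ((-162 + 2*(-7/2))*(-340))*107 = ((-162 - 7)*(-340))*107 = -169*(-340)*107 = 57460*107 = 6148220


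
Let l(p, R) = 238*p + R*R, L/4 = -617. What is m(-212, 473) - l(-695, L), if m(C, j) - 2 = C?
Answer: -5925824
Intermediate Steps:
L = -2468 (L = 4*(-617) = -2468)
m(C, j) = 2 + C
l(p, R) = R² + 238*p (l(p, R) = 238*p + R² = R² + 238*p)
m(-212, 473) - l(-695, L) = (2 - 212) - ((-2468)² + 238*(-695)) = -210 - (6091024 - 165410) = -210 - 1*5925614 = -210 - 5925614 = -5925824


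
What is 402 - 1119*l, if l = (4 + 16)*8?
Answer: -178638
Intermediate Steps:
l = 160 (l = 20*8 = 160)
402 - 1119*l = 402 - 1119*160 = 402 - 179040 = -178638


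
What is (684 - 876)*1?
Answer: -192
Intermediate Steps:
(684 - 876)*1 = -192*1 = -192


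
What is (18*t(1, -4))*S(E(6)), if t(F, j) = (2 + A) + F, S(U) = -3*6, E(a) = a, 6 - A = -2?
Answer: -3564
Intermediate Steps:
A = 8 (A = 6 - 1*(-2) = 6 + 2 = 8)
S(U) = -18
t(F, j) = 10 + F (t(F, j) = (2 + 8) + F = 10 + F)
(18*t(1, -4))*S(E(6)) = (18*(10 + 1))*(-18) = (18*11)*(-18) = 198*(-18) = -3564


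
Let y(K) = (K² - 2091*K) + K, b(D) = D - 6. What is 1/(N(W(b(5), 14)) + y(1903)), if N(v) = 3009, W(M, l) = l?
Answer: -1/352852 ≈ -2.8341e-6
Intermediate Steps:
b(D) = -6 + D
y(K) = K² - 2090*K
1/(N(W(b(5), 14)) + y(1903)) = 1/(3009 + 1903*(-2090 + 1903)) = 1/(3009 + 1903*(-187)) = 1/(3009 - 355861) = 1/(-352852) = -1/352852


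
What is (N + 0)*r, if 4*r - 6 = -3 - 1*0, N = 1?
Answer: ¾ ≈ 0.75000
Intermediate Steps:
r = ¾ (r = 3/2 + (-3 - 1*0)/4 = 3/2 + (-3 + 0)/4 = 3/2 + (¼)*(-3) = 3/2 - ¾ = ¾ ≈ 0.75000)
(N + 0)*r = (1 + 0)*(¾) = 1*(¾) = ¾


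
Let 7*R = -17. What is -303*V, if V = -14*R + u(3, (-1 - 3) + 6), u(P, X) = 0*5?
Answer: -10302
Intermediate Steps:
u(P, X) = 0
R = -17/7 (R = (1/7)*(-17) = -17/7 ≈ -2.4286)
V = 34 (V = -14*(-17/7) + 0 = 34 + 0 = 34)
-303*V = -303*34 = -10302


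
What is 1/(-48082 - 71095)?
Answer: -1/119177 ≈ -8.3909e-6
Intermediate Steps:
1/(-48082 - 71095) = 1/(-119177) = -1/119177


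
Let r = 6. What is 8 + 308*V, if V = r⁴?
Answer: 399176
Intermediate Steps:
V = 1296 (V = 6⁴ = 1296)
8 + 308*V = 8 + 308*1296 = 8 + 399168 = 399176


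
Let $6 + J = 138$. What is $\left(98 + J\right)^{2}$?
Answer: $52900$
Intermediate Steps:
$J = 132$ ($J = -6 + 138 = 132$)
$\left(98 + J\right)^{2} = \left(98 + 132\right)^{2} = 230^{2} = 52900$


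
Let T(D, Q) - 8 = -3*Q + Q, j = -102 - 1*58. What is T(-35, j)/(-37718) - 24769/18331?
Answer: -470124855/345704329 ≈ -1.3599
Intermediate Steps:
j = -160 (j = -102 - 58 = -160)
T(D, Q) = 8 - 2*Q (T(D, Q) = 8 + (-3*Q + Q) = 8 - 2*Q)
T(-35, j)/(-37718) - 24769/18331 = (8 - 2*(-160))/(-37718) - 24769/18331 = (8 + 320)*(-1/37718) - 24769*1/18331 = 328*(-1/37718) - 24769/18331 = -164/18859 - 24769/18331 = -470124855/345704329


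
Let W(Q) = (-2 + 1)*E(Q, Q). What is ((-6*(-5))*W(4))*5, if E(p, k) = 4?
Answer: -600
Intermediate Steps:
W(Q) = -4 (W(Q) = (-2 + 1)*4 = -1*4 = -4)
((-6*(-5))*W(4))*5 = (-6*(-5)*(-4))*5 = (30*(-4))*5 = -120*5 = -600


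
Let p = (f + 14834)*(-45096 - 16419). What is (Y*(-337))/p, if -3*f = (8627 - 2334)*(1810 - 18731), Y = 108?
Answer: 12132/728121306425 ≈ 1.6662e-8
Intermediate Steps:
f = 106483853/3 (f = -(8627 - 2334)*(1810 - 18731)/3 = -6293*(-16921)/3 = -⅓*(-106483853) = 106483853/3 ≈ 3.5495e+7)
p = -2184363919275 (p = (106483853/3 + 14834)*(-45096 - 16419) = (106528355/3)*(-61515) = -2184363919275)
(Y*(-337))/p = (108*(-337))/(-2184363919275) = -36396*(-1/2184363919275) = 12132/728121306425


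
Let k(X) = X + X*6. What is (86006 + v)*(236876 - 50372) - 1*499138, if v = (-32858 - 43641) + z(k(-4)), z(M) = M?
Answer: 1767372278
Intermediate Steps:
k(X) = 7*X (k(X) = X + 6*X = 7*X)
v = -76527 (v = (-32858 - 43641) + 7*(-4) = -76499 - 28 = -76527)
(86006 + v)*(236876 - 50372) - 1*499138 = (86006 - 76527)*(236876 - 50372) - 1*499138 = 9479*186504 - 499138 = 1767871416 - 499138 = 1767372278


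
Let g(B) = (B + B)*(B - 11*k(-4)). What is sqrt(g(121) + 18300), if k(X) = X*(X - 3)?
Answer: I*sqrt(26954) ≈ 164.18*I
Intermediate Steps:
k(X) = X*(-3 + X)
g(B) = 2*B*(-308 + B) (g(B) = (B + B)*(B - (-44)*(-3 - 4)) = (2*B)*(B - (-44)*(-7)) = (2*B)*(B - 11*28) = (2*B)*(B - 308) = (2*B)*(-308 + B) = 2*B*(-308 + B))
sqrt(g(121) + 18300) = sqrt(2*121*(-308 + 121) + 18300) = sqrt(2*121*(-187) + 18300) = sqrt(-45254 + 18300) = sqrt(-26954) = I*sqrt(26954)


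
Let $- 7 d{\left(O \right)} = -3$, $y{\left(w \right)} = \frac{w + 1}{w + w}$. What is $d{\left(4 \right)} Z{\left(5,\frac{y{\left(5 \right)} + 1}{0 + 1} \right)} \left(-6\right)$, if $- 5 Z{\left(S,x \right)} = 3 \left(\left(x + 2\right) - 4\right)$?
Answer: $- \frac{108}{175} \approx -0.61714$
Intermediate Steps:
$y{\left(w \right)} = \frac{1 + w}{2 w}$
$d{\left(O \right)} = \frac{3}{7}$ ($d{\left(O \right)} = \left(- \frac{1}{7}\right) \left(-3\right) = \frac{3}{7}$)
$Z{\left(S,x \right)} = \frac{6}{5} - \frac{3 x}{5}$ ($Z{\left(S,x \right)} = - \frac{3 \left(\left(x + 2\right) - 4\right)}{5} = - \frac{3 \left(\left(2 + x\right) - 4\right)}{5} = - \frac{3 \left(-2 + x\right)}{5} = - \frac{-6 + 3 x}{5} = \frac{6}{5} - \frac{3 x}{5}$)
$d{\left(4 \right)} Z{\left(5,\frac{y{\left(5 \right)} + 1}{0 + 1} \right)} \left(-6\right) = \frac{3 \left(\frac{6}{5} - \frac{3 \frac{\frac{1 + 5}{2 \cdot 5} + 1}{0 + 1}}{5}\right)}{7} \left(-6\right) = \frac{3 \left(\frac{6}{5} - \frac{3 \frac{\frac{1}{2} \cdot \frac{1}{5} \cdot 6 + 1}{1}}{5}\right)}{7} \left(-6\right) = \frac{3 \left(\frac{6}{5} - \frac{3 \left(\frac{3}{5} + 1\right) 1}{5}\right)}{7} \left(-6\right) = \frac{3 \left(\frac{6}{5} - \frac{3 \cdot \frac{8}{5} \cdot 1}{5}\right)}{7} \left(-6\right) = \frac{3 \left(\frac{6}{5} - \frac{24}{25}\right)}{7} \left(-6\right) = \frac{3}{7} \cdot \frac{6}{25} \left(-6\right) = \frac{18}{175} \left(-6\right) = - \frac{108}{175}$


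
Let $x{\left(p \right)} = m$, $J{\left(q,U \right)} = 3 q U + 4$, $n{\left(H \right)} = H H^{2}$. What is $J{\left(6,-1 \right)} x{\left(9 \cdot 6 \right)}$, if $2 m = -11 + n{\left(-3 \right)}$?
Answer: $266$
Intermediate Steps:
$n{\left(H \right)} = H^{3}$
$J{\left(q,U \right)} = 4 + 3 U q$ ($J{\left(q,U \right)} = 3 U q + 4 = 4 + 3 U q$)
$m = -19$ ($m = \frac{-11 + \left(-3\right)^{3}}{2} = \frac{-11 - 27}{2} = \frac{1}{2} \left(-38\right) = -19$)
$x{\left(p \right)} = -19$
$J{\left(6,-1 \right)} x{\left(9 \cdot 6 \right)} = \left(4 + 3 \left(-1\right) 6\right) \left(-19\right) = \left(4 - 18\right) \left(-19\right) = \left(-14\right) \left(-19\right) = 266$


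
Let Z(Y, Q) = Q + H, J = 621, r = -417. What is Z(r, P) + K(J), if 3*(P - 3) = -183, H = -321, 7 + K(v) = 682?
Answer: 296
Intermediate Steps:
K(v) = 675 (K(v) = -7 + 682 = 675)
P = -58 (P = 3 + (⅓)*(-183) = 3 - 61 = -58)
Z(Y, Q) = -321 + Q (Z(Y, Q) = Q - 321 = -321 + Q)
Z(r, P) + K(J) = (-321 - 58) + 675 = -379 + 675 = 296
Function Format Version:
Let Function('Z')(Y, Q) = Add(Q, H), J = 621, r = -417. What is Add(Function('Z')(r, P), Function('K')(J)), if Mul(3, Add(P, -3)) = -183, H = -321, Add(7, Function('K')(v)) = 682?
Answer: 296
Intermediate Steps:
Function('K')(v) = 675 (Function('K')(v) = Add(-7, 682) = 675)
P = -58 (P = Add(3, Mul(Rational(1, 3), -183)) = Add(3, -61) = -58)
Function('Z')(Y, Q) = Add(-321, Q) (Function('Z')(Y, Q) = Add(Q, -321) = Add(-321, Q))
Add(Function('Z')(r, P), Function('K')(J)) = Add(Add(-321, -58), 675) = Add(-379, 675) = 296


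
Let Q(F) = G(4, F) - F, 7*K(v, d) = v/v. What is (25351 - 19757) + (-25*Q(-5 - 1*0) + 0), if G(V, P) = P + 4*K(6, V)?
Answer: 39058/7 ≈ 5579.7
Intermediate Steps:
K(v, d) = 1/7 (K(v, d) = (v/v)/7 = (1/7)*1 = 1/7)
G(V, P) = 4/7 + P (G(V, P) = P + 4*(1/7) = P + 4/7 = 4/7 + P)
Q(F) = 4/7 (Q(F) = (4/7 + F) - F = 4/7)
(25351 - 19757) + (-25*Q(-5 - 1*0) + 0) = (25351 - 19757) + (-25*4/7 + 0) = 5594 + (-100/7 + 0) = 5594 - 100/7 = 39058/7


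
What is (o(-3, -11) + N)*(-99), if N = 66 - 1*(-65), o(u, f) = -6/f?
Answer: -13023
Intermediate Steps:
N = 131 (N = 66 + 65 = 131)
(o(-3, -11) + N)*(-99) = (-6/(-11) + 131)*(-99) = (-6*(-1/11) + 131)*(-99) = (6/11 + 131)*(-99) = (1447/11)*(-99) = -13023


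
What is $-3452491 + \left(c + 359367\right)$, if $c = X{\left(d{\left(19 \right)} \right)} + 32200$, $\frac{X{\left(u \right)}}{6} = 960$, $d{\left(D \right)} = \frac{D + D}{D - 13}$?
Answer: $-3055164$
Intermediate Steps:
$d{\left(D \right)} = \frac{2 D}{-13 + D}$
$X{\left(u \right)} = 5760$ ($X{\left(u \right)} = 6 \cdot 960 = 5760$)
$c = 37960$ ($c = 5760 + 32200 = 37960$)
$-3452491 + \left(c + 359367\right) = -3452491 + \left(37960 + 359367\right) = -3452491 + 397327 = -3055164$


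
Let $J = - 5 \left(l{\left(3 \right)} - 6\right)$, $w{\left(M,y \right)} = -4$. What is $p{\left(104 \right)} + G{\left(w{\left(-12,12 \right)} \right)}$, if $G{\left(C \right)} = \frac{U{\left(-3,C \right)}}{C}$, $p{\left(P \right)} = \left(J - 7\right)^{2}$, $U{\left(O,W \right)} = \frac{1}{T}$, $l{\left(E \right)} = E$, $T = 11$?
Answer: $\frac{2815}{44} \approx 63.977$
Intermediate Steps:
$U{\left(O,W \right)} = \frac{1}{11}$
$J = 15$ ($J = - 5 \left(3 - 6\right) = \left(-5\right) \left(-3\right) = 15$)
$p{\left(P \right)} = 64$ ($p{\left(P \right)} = \left(15 - 7\right)^{2} = 8^{2} = 64$)
$G{\left(C \right)} = \frac{1}{11 C}$
$p{\left(104 \right)} + G{\left(w{\left(-12,12 \right)} \right)} = 64 + \frac{1}{11 \left(-4\right)} = 64 + \frac{1}{11} \left(- \frac{1}{4}\right) = 64 - \frac{1}{44} = \frac{2815}{44}$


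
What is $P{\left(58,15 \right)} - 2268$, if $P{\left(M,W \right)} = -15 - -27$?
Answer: $-2256$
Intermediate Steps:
$P{\left(M,W \right)} = 12$ ($P{\left(M,W \right)} = -15 + 27 = 12$)
$P{\left(58,15 \right)} - 2268 = 12 - 2268 = -2256$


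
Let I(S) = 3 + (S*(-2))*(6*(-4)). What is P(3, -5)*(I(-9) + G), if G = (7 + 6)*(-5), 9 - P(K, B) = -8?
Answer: -8398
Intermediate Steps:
I(S) = 3 + 48*S (I(S) = 3 - 2*S*(-24) = 3 + 48*S)
P(K, B) = 17 (P(K, B) = 9 - 1*(-8) = 9 + 8 = 17)
G = -65 (G = 13*(-5) = -65)
P(3, -5)*(I(-9) + G) = 17*((3 + 48*(-9)) - 65) = 17*((3 - 432) - 65) = 17*(-429 - 65) = 17*(-494) = -8398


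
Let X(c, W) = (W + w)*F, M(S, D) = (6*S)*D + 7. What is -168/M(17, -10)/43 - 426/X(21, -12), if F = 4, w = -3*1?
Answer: 3094369/435590 ≈ 7.1039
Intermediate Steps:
M(S, D) = 7 + 6*D*S (M(S, D) = 6*D*S + 7 = 7 + 6*D*S)
w = -3
X(c, W) = -12 + 4*W (X(c, W) = (W - 3)*4 = (-3 + W)*4 = -12 + 4*W)
-168/M(17, -10)/43 - 426/X(21, -12) = -168/(7 + 6*(-10)*17)/43 - 426/(-12 + 4*(-12)) = -168/(7 - 1020)*(1/43) - 426/(-12 - 48) = -168/(-1013)*(1/43) - 426/(-60) = -168*(-1/1013)*(1/43) - 426*(-1/60) = (168/1013)*(1/43) + 71/10 = 168/43559 + 71/10 = 3094369/435590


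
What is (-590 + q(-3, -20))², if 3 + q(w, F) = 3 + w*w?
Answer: 337561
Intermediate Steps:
q(w, F) = w² (q(w, F) = -3 + (3 + w*w) = -3 + (3 + w²) = w²)
(-590 + q(-3, -20))² = (-590 + (-3)²)² = (-590 + 9)² = (-581)² = 337561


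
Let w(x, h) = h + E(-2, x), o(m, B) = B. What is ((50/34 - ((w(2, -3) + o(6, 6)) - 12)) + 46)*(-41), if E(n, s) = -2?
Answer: -40754/17 ≈ -2397.3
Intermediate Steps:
w(x, h) = -2 + h (w(x, h) = h - 2 = -2 + h)
((50/34 - ((w(2, -3) + o(6, 6)) - 12)) + 46)*(-41) = ((50/34 - (((-2 - 3) + 6) - 12)) + 46)*(-41) = ((50*(1/34) - ((-5 + 6) - 12)) + 46)*(-41) = ((25/17 - (1 - 12)) + 46)*(-41) = ((25/17 - 1*(-11)) + 46)*(-41) = ((25/17 + 11) + 46)*(-41) = (212/17 + 46)*(-41) = (994/17)*(-41) = -40754/17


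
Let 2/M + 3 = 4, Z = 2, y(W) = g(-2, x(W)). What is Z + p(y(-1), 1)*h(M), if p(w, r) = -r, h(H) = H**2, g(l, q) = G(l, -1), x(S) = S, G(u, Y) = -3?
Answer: -2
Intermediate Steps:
g(l, q) = -3
y(W) = -3
M = 2 (M = 2/(-3 + 4) = 2/1 = 2*1 = 2)
Z + p(y(-1), 1)*h(M) = 2 - 1*1*2**2 = 2 - 1*4 = 2 - 4 = -2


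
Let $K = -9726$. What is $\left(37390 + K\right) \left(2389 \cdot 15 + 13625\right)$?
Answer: $1368261440$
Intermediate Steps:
$\left(37390 + K\right) \left(2389 \cdot 15 + 13625\right) = \left(37390 - 9726\right) \left(2389 \cdot 15 + 13625\right) = 27664 \left(35835 + 13625\right) = 27664 \cdot 49460 = 1368261440$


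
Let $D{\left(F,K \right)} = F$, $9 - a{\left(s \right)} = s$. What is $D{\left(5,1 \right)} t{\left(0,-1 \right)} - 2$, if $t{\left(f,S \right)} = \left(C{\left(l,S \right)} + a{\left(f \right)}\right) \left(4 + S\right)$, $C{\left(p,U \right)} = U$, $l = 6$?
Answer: $118$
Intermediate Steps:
$a{\left(s \right)} = 9 - s$
$t{\left(f,S \right)} = \left(4 + S\right) \left(9 + S - f\right)$ ($t{\left(f,S \right)} = \left(S - \left(-9 + f\right)\right) \left(4 + S\right) = \left(9 + S - f\right) \left(4 + S\right) = \left(4 + S\right) \left(9 + S - f\right)$)
$D{\left(5,1 \right)} t{\left(0,-1 \right)} - 2 = 5 \left(36 + \left(-1\right)^{2} - 0 + 13 \left(-1\right) - \left(-1\right) 0\right) - 2 = 5 \left(36 + 1 + 0 - 13 + 0\right) - 2 = 5 \cdot 24 - 2 = 120 - 2 = 118$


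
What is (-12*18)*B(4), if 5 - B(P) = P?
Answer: -216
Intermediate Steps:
B(P) = 5 - P
(-12*18)*B(4) = (-12*18)*(5 - 1*4) = -216*(5 - 4) = -216*1 = -216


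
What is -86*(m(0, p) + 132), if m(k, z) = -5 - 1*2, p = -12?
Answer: -10750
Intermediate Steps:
m(k, z) = -7 (m(k, z) = -5 - 2 = -7)
-86*(m(0, p) + 132) = -86*(-7 + 132) = -86*125 = -10750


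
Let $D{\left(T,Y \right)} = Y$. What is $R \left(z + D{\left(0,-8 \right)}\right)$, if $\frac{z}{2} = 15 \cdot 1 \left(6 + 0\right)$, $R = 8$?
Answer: $1376$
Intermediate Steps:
$z = 180$ ($z = 2 \cdot 15 \cdot 1 \left(6 + 0\right) = 2 \cdot 15 \cdot 1 \cdot 6 = 2 \cdot 15 \cdot 6 = 2 \cdot 90 = 180$)
$R \left(z + D{\left(0,-8 \right)}\right) = 8 \left(180 - 8\right) = 8 \cdot 172 = 1376$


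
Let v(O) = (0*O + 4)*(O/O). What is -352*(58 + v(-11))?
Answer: -21824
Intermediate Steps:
v(O) = 4 (v(O) = (0 + 4)*1 = 4*1 = 4)
-352*(58 + v(-11)) = -352*(58 + 4) = -352*62 = -21824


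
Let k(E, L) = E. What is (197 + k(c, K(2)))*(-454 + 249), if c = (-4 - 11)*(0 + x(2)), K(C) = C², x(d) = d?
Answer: -34235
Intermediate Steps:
c = -30 (c = (-4 - 11)*(0 + 2) = -15*2 = -30)
(197 + k(c, K(2)))*(-454 + 249) = (197 - 30)*(-454 + 249) = 167*(-205) = -34235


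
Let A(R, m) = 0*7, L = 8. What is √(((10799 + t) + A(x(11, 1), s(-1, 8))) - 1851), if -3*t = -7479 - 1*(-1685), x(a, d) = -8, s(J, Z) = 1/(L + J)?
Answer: √97914/3 ≈ 104.30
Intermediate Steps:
s(J, Z) = 1/(8 + J)
t = 5794/3 (t = -(-7479 - 1*(-1685))/3 = -(-7479 + 1685)/3 = -⅓*(-5794) = 5794/3 ≈ 1931.3)
A(R, m) = 0
√(((10799 + t) + A(x(11, 1), s(-1, 8))) - 1851) = √(((10799 + 5794/3) + 0) - 1851) = √((38191/3 + 0) - 1851) = √(38191/3 - 1851) = √(32638/3) = √97914/3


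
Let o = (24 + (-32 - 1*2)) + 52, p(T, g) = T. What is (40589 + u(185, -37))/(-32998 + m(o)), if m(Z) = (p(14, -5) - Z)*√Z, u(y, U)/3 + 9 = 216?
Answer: -48565985/38886967 + 41210*√42/38886967 ≈ -1.2420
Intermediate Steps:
u(y, U) = 621 (u(y, U) = -27 + 3*216 = -27 + 648 = 621)
o = 42 (o = (24 + (-32 - 2)) + 52 = (24 - 34) + 52 = -10 + 52 = 42)
m(Z) = √Z*(14 - Z) (m(Z) = (14 - Z)*√Z = √Z*(14 - Z))
(40589 + u(185, -37))/(-32998 + m(o)) = (40589 + 621)/(-32998 + √42*(14 - 1*42)) = 41210/(-32998 + √42*(14 - 42)) = 41210/(-32998 + √42*(-28)) = 41210/(-32998 - 28*√42)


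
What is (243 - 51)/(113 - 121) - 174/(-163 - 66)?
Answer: -5322/229 ≈ -23.240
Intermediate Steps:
(243 - 51)/(113 - 121) - 174/(-163 - 66) = 192/(-8) - 174/(-229) = 192*(-1/8) - 174*(-1/229) = -24 + 174/229 = -5322/229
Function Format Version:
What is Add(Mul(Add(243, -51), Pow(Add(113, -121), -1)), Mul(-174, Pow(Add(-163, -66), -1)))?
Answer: Rational(-5322, 229) ≈ -23.240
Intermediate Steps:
Add(Mul(Add(243, -51), Pow(Add(113, -121), -1)), Mul(-174, Pow(Add(-163, -66), -1))) = Add(Mul(192, Pow(-8, -1)), Mul(-174, Pow(-229, -1))) = Add(Mul(192, Rational(-1, 8)), Mul(-174, Rational(-1, 229))) = Add(-24, Rational(174, 229)) = Rational(-5322, 229)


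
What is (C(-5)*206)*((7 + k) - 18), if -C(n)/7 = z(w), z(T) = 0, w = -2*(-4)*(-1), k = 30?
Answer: 0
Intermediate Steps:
w = -8 (w = 8*(-1) = -8)
C(n) = 0 (C(n) = -7*0 = 0)
(C(-5)*206)*((7 + k) - 18) = (0*206)*((7 + 30) - 18) = 0*(37 - 18) = 0*19 = 0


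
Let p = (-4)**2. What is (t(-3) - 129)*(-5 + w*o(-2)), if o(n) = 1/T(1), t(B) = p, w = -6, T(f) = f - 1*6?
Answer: 2147/5 ≈ 429.40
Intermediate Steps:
T(f) = -6 + f (T(f) = f - 6 = -6 + f)
p = 16
t(B) = 16
o(n) = -1/5 (o(n) = 1/(-6 + 1) = 1/(-5) = -1/5)
(t(-3) - 129)*(-5 + w*o(-2)) = (16 - 129)*(-5 - 6*(-1/5)) = -113*(-5 + 6/5) = -113*(-19/5) = 2147/5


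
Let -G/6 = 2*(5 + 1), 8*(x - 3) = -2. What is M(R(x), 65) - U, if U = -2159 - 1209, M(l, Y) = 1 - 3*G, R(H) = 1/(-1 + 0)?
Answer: 3585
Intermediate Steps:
x = 11/4 (x = 3 + (⅛)*(-2) = 3 - ¼ = 11/4 ≈ 2.7500)
R(H) = -1 (R(H) = 1/(-1) = -1)
G = -72 (G = -12*(5 + 1) = -12*6 = -6*12 = -72)
M(l, Y) = 217 (M(l, Y) = 1 - 3*(-72) = 1 + 216 = 217)
U = -3368
M(R(x), 65) - U = 217 - 1*(-3368) = 217 + 3368 = 3585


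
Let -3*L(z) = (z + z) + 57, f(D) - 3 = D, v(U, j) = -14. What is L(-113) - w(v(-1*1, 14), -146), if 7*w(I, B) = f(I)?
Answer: 1216/21 ≈ 57.905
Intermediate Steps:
f(D) = 3 + D
w(I, B) = 3/7 + I/7 (w(I, B) = (3 + I)/7 = 3/7 + I/7)
L(z) = -19 - 2*z/3 (L(z) = -((z + z) + 57)/3 = -(2*z + 57)/3 = -(57 + 2*z)/3 = -19 - 2*z/3)
L(-113) - w(v(-1*1, 14), -146) = (-19 - ⅔*(-113)) - (3/7 + (⅐)*(-14)) = (-19 + 226/3) - (3/7 - 2) = 169/3 - 1*(-11/7) = 169/3 + 11/7 = 1216/21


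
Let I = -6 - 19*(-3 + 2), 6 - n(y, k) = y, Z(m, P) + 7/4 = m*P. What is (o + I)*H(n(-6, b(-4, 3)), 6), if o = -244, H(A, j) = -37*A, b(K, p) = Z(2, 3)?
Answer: 102564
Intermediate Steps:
Z(m, P) = -7/4 + P*m (Z(m, P) = -7/4 + m*P = -7/4 + P*m)
b(K, p) = 17/4 (b(K, p) = -7/4 + 3*2 = -7/4 + 6 = 17/4)
n(y, k) = 6 - y
I = 13 (I = -6 - 19*(-1) = -6 + 19 = 13)
(o + I)*H(n(-6, b(-4, 3)), 6) = (-244 + 13)*(-37*(6 - 1*(-6))) = -(-8547)*(6 + 6) = -(-8547)*12 = -231*(-444) = 102564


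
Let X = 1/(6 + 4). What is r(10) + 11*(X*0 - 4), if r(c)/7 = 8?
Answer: 12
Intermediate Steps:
r(c) = 56 (r(c) = 7*8 = 56)
X = 1/10 ≈ 0.10000
r(10) + 11*(X*0 - 4) = 56 + 11*((1/10)*0 - 4) = 56 + 11*(0 - 4) = 56 + 11*(-4) = 56 - 44 = 12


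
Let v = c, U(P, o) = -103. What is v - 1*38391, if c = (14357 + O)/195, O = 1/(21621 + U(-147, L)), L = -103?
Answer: -160780085983/4196010 ≈ -38317.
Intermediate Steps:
O = 1/21518 (O = 1/(21621 - 103) = 1/21518 ≈ 4.6473e-5)
c = 308933927/4196010 (c = (14357 + 1/21518)/195 = (308933927/21518)*(1/195) = 308933927/4196010 ≈ 73.626)
v = 308933927/4196010 ≈ 73.626
v - 1*38391 = 308933927/4196010 - 1*38391 = 308933927/4196010 - 38391 = -160780085983/4196010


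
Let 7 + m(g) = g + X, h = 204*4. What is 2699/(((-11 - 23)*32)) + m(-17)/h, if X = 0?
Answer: -2731/1088 ≈ -2.5101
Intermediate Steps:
h = 816
m(g) = -7 + g (m(g) = -7 + (g + 0) = -7 + g)
2699/(((-11 - 23)*32)) + m(-17)/h = 2699/(((-11 - 23)*32)) + (-7 - 17)/816 = 2699/((-34*32)) - 24*1/816 = 2699/(-1088) - 1/34 = 2699*(-1/1088) - 1/34 = -2699/1088 - 1/34 = -2731/1088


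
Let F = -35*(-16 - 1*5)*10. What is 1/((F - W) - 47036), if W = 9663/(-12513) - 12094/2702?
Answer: -5635021/223601869798 ≈ -2.5201e-5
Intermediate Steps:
F = 7350 (F = -35*(-16 - 5)*10 = -35*(-21)*10 = 735*10 = 7350)
W = -29573608/5635021 (W = 9663*(-1/12513) - 12094*1/2702 = -3221/4171 - 6047/1351 = -29573608/5635021 ≈ -5.2482)
1/((F - W) - 47036) = 1/((7350 - 1*(-29573608/5635021)) - 47036) = 1/((7350 + 29573608/5635021) - 47036) = 1/(41446977958/5635021 - 47036) = 1/(-223601869798/5635021) = -5635021/223601869798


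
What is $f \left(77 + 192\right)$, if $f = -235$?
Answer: $-63215$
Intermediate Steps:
$f \left(77 + 192\right) = - 235 \left(77 + 192\right) = \left(-235\right) 269 = -63215$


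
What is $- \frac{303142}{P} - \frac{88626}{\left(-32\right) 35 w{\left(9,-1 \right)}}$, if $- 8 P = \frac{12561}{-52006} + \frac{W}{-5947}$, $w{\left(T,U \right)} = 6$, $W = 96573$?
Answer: $- \frac{167995087377584737}{1141744957920} \approx -1.4714 \cdot 10^{5}$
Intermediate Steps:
$P = \frac{5097075705}{2474237456}$ ($P = - \frac{\frac{12561}{-52006} + \frac{96573}{-5947}}{8} = - \frac{12561 \left(- \frac{1}{52006}\right) + 96573 \left(- \frac{1}{5947}\right)}{8} = - \frac{- \frac{12561}{52006} - \frac{96573}{5947}}{8} = \left(- \frac{1}{8}\right) \left(- \frac{5097075705}{309279682}\right) = \frac{5097075705}{2474237456} \approx 2.0601$)
$- \frac{303142}{P} - \frac{88626}{\left(-32\right) 35 w{\left(9,-1 \right)}} = - \frac{303142}{\frac{5097075705}{2474237456}} - \frac{88626}{\left(-32\right) 35 \cdot 6} = \left(-303142\right) \frac{2474237456}{5097075705} - \frac{88626}{\left(-1120\right) 6} = - \frac{750045290886752}{5097075705} - \frac{88626}{-6720} = - \frac{750045290886752}{5097075705} - - \frac{14771}{1120} = - \frac{750045290886752}{5097075705} + \frac{14771}{1120} = - \frac{167995087377584737}{1141744957920}$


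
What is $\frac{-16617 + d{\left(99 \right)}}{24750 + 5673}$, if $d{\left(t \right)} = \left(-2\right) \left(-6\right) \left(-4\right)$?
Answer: $- \frac{5555}{10141} \approx -0.54778$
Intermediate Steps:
$d{\left(t \right)} = -48$ ($d{\left(t \right)} = 12 \left(-4\right) = -48$)
$\frac{-16617 + d{\left(99 \right)}}{24750 + 5673} = \frac{-16617 - 48}{24750 + 5673} = - \frac{16665}{30423} = \left(-16665\right) \frac{1}{30423} = - \frac{5555}{10141}$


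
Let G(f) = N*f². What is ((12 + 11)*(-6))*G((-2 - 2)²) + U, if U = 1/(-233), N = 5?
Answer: -41157121/233 ≈ -1.7664e+5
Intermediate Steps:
U = -1/233 ≈ -0.0042918
G(f) = 5*f²
((12 + 11)*(-6))*G((-2 - 2)²) + U = ((12 + 11)*(-6))*(5*((-2 - 2)²)²) - 1/233 = (23*(-6))*(5*((-4)²)²) - 1/233 = -690*16² - 1/233 = -690*256 - 1/233 = -138*1280 - 1/233 = -176640 - 1/233 = -41157121/233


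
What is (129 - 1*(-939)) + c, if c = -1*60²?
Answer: -2532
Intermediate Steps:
c = -3600 (c = -1*3600 = -3600)
(129 - 1*(-939)) + c = (129 - 1*(-939)) - 3600 = (129 + 939) - 3600 = 1068 - 3600 = -2532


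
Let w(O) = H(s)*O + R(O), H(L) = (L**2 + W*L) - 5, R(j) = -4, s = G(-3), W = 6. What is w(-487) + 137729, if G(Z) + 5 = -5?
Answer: 120680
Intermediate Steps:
G(Z) = -10 (G(Z) = -5 - 5 = -10)
s = -10
H(L) = -5 + L**2 + 6*L (H(L) = (L**2 + 6*L) - 5 = -5 + L**2 + 6*L)
w(O) = -4 + 35*O (w(O) = (-5 + (-10)**2 + 6*(-10))*O - 4 = (-5 + 100 - 60)*O - 4 = 35*O - 4 = -4 + 35*O)
w(-487) + 137729 = (-4 + 35*(-487)) + 137729 = (-4 - 17045) + 137729 = -17049 + 137729 = 120680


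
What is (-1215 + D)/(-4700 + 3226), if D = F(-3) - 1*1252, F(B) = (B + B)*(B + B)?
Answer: 221/134 ≈ 1.6493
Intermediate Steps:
F(B) = 4*B**2 (F(B) = (2*B)*(2*B) = 4*B**2)
D = -1216 (D = 4*(-3)**2 - 1*1252 = 4*9 - 1252 = 36 - 1252 = -1216)
(-1215 + D)/(-4700 + 3226) = (-1215 - 1216)/(-4700 + 3226) = -2431/(-1474) = -2431*(-1/1474) = 221/134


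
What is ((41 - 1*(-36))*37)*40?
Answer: 113960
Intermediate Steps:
((41 - 1*(-36))*37)*40 = ((41 + 36)*37)*40 = (77*37)*40 = 2849*40 = 113960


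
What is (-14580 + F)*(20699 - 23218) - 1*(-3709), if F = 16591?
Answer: -5062000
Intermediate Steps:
(-14580 + F)*(20699 - 23218) - 1*(-3709) = (-14580 + 16591)*(20699 - 23218) - 1*(-3709) = 2011*(-2519) + 3709 = -5065709 + 3709 = -5062000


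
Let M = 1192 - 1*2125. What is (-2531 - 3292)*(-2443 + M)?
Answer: 19658448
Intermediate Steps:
M = -933 (M = 1192 - 2125 = -933)
(-2531 - 3292)*(-2443 + M) = (-2531 - 3292)*(-2443 - 933) = -5823*(-3376) = 19658448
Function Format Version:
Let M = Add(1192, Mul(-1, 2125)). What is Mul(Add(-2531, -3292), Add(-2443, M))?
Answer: 19658448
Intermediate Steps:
M = -933 (M = Add(1192, -2125) = -933)
Mul(Add(-2531, -3292), Add(-2443, M)) = Mul(Add(-2531, -3292), Add(-2443, -933)) = Mul(-5823, -3376) = 19658448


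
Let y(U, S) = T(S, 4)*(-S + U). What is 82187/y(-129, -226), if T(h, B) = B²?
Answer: 82187/1552 ≈ 52.956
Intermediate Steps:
y(U, S) = -16*S + 16*U (y(U, S) = 4²*(-S + U) = 16*(U - S) = -16*S + 16*U)
82187/y(-129, -226) = 82187/(-16*(-226) + 16*(-129)) = 82187/(3616 - 2064) = 82187/1552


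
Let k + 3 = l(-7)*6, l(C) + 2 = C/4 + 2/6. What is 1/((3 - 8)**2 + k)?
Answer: 2/3 ≈ 0.66667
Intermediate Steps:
l(C) = -5/3 + C/4 (l(C) = -2 + (C/4 + 2/6) = -2 + (C*(1/4) + 2*(1/6)) = -2 + (C/4 + 1/3) = -2 + (1/3 + C/4) = -5/3 + C/4)
k = -47/2 (k = -3 + (-5/3 + (1/4)*(-7))*6 = -3 + (-5/3 - 7/4)*6 = -3 - 41/12*6 = -3 - 41/2 = -47/2 ≈ -23.500)
1/((3 - 8)**2 + k) = 1/((3 - 8)**2 - 47/2) = 1/((-5)**2 - 47/2) = 1/(25 - 47/2) = 1/(3/2) = 2/3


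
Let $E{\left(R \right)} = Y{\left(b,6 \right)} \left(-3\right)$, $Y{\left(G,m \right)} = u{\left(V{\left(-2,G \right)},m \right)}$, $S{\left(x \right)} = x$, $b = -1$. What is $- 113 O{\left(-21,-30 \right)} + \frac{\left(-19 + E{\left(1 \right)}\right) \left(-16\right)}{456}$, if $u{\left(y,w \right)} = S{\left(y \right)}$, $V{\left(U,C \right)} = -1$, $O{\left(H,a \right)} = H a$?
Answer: $- \frac{4057798}{57} \approx -71190.0$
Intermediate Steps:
$u{\left(y,w \right)} = y$
$Y{\left(G,m \right)} = -1$
$E{\left(R \right)} = 3$ ($E{\left(R \right)} = \left(-1\right) \left(-3\right) = 3$)
$- 113 O{\left(-21,-30 \right)} + \frac{\left(-19 + E{\left(1 \right)}\right) \left(-16\right)}{456} = - 113 \left(\left(-21\right) \left(-30\right)\right) + \frac{\left(-19 + 3\right) \left(-16\right)}{456} = \left(-113\right) 630 + \left(-16\right) \left(-16\right) \frac{1}{456} = -71190 + 256 \cdot \frac{1}{456} = -71190 + \frac{32}{57} = - \frac{4057798}{57}$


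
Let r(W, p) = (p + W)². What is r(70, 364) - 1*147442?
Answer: 40914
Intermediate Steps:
r(W, p) = (W + p)²
r(70, 364) - 1*147442 = (70 + 364)² - 1*147442 = 434² - 147442 = 188356 - 147442 = 40914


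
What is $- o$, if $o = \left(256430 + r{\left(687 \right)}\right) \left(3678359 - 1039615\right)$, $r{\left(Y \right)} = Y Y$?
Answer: $-1922058490856$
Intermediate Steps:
$r{\left(Y \right)} = Y^{2}$
$o = 1922058490856$ ($o = \left(256430 + 687^{2}\right) \left(3678359 - 1039615\right) = \left(256430 + 471969\right) 2638744 = 728399 \cdot 2638744 = 1922058490856$)
$- o = \left(-1\right) 1922058490856 = -1922058490856$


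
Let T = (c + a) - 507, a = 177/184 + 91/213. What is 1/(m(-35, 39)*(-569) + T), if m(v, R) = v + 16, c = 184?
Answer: 39192/411100141 ≈ 9.5334e-5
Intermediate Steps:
a = 54445/39192 (a = 177*(1/184) + 91*(1/213) = 177/184 + 91/213 = 54445/39192 ≈ 1.3892)
T = -12604571/39192 (T = (184 + 54445/39192) - 507 = 7265773/39192 - 507 = -12604571/39192 ≈ -321.61)
m(v, R) = 16 + v
1/(m(-35, 39)*(-569) + T) = 1/((16 - 35)*(-569) - 12604571/39192) = 1/(-19*(-569) - 12604571/39192) = 1/(10811 - 12604571/39192) = 1/(411100141/39192) = 39192/411100141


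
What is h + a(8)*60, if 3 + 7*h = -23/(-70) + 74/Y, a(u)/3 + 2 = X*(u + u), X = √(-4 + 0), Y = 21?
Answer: -529021/1470 + 5760*I ≈ -359.88 + 5760.0*I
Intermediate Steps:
X = 2*I (X = √(-4) = 2*I ≈ 2.0*I)
a(u) = -6 + 12*I*u (a(u) = -6 + 3*((2*I)*(u + u)) = -6 + 3*((2*I)*(2*u)) = -6 + 3*(4*I*u) = -6 + 12*I*u)
h = 179/1470 (h = -3/7 + (-23/(-70) + 74/21)/7 = -3/7 + (-23*(-1/70) + 74*(1/21))/7 = -3/7 + (23/70 + 74/21)/7 = -3/7 + (⅐)*(809/210) = -3/7 + 809/1470 = 179/1470 ≈ 0.12177)
h + a(8)*60 = 179/1470 + (-6 + 12*I*8)*60 = 179/1470 + (-6 + 96*I)*60 = 179/1470 + (-360 + 5760*I) = -529021/1470 + 5760*I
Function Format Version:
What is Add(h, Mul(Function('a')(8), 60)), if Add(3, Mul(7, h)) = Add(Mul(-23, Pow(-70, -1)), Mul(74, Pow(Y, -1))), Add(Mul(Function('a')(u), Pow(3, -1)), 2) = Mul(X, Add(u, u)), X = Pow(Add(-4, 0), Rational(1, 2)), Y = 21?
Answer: Add(Rational(-529021, 1470), Mul(5760, I)) ≈ Add(-359.88, Mul(5760.0, I))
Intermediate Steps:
X = Mul(2, I) (X = Pow(-4, Rational(1, 2)) = Mul(2, I) ≈ Mul(2.0000, I))
Function('a')(u) = Add(-6, Mul(12, I, u)) (Function('a')(u) = Add(-6, Mul(3, Mul(Mul(2, I), Add(u, u)))) = Add(-6, Mul(3, Mul(Mul(2, I), Mul(2, u)))) = Add(-6, Mul(3, Mul(4, I, u))) = Add(-6, Mul(12, I, u)))
h = Rational(179, 1470) (h = Add(Rational(-3, 7), Mul(Rational(1, 7), Add(Mul(-23, Pow(-70, -1)), Mul(74, Pow(21, -1))))) = Add(Rational(-3, 7), Mul(Rational(1, 7), Add(Mul(-23, Rational(-1, 70)), Mul(74, Rational(1, 21))))) = Add(Rational(-3, 7), Mul(Rational(1, 7), Add(Rational(23, 70), Rational(74, 21)))) = Add(Rational(-3, 7), Mul(Rational(1, 7), Rational(809, 210))) = Add(Rational(-3, 7), Rational(809, 1470)) = Rational(179, 1470) ≈ 0.12177)
Add(h, Mul(Function('a')(8), 60)) = Add(Rational(179, 1470), Mul(Add(-6, Mul(12, I, 8)), 60)) = Add(Rational(179, 1470), Mul(Add(-6, Mul(96, I)), 60)) = Add(Rational(179, 1470), Add(-360, Mul(5760, I))) = Add(Rational(-529021, 1470), Mul(5760, I))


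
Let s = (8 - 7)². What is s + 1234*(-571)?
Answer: -704613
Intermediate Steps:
s = 1 (s = 1² = 1)
s + 1234*(-571) = 1 + 1234*(-571) = 1 - 704614 = -704613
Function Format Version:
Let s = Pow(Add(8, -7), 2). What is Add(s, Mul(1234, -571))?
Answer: -704613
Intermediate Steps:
s = 1 (s = Pow(1, 2) = 1)
Add(s, Mul(1234, -571)) = Add(1, Mul(1234, -571)) = Add(1, -704614) = -704613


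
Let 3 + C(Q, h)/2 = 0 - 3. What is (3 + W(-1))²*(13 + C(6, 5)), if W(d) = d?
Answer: 4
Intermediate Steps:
C(Q, h) = -12 (C(Q, h) = -6 + 2*(0 - 3) = -6 + 2*(-3) = -6 - 6 = -12)
(3 + W(-1))²*(13 + C(6, 5)) = (3 - 1)²*(13 - 12) = 2²*1 = 4*1 = 4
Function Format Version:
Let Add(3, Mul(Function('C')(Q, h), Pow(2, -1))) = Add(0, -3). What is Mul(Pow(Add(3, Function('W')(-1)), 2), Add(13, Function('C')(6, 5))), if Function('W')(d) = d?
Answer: 4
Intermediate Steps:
Function('C')(Q, h) = -12 (Function('C')(Q, h) = Add(-6, Mul(2, Add(0, -3))) = Add(-6, Mul(2, -3)) = Add(-6, -6) = -12)
Mul(Pow(Add(3, Function('W')(-1)), 2), Add(13, Function('C')(6, 5))) = Mul(Pow(Add(3, -1), 2), Add(13, -12)) = Mul(Pow(2, 2), 1) = Mul(4, 1) = 4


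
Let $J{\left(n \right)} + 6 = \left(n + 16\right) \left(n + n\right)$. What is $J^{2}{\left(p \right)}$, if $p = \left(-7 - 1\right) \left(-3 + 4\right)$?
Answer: $17956$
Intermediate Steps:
$p = -8$ ($p = \left(-8\right) 1 = -8$)
$J{\left(n \right)} = -6 + 2 n \left(16 + n\right)$ ($J{\left(n \right)} = -6 + \left(n + 16\right) \left(n + n\right) = -6 + \left(16 + n\right) 2 n = -6 + 2 n \left(16 + n\right)$)
$J^{2}{\left(p \right)} = \left(-6 + 2 \left(-8\right)^{2} + 32 \left(-8\right)\right)^{2} = \left(-6 + 2 \cdot 64 - 256\right)^{2} = \left(-6 + 128 - 256\right)^{2} = \left(-134\right)^{2} = 17956$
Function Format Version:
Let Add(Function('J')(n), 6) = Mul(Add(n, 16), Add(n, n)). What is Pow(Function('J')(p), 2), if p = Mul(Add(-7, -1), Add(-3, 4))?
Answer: 17956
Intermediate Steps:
p = -8 (p = Mul(-8, 1) = -8)
Function('J')(n) = Add(-6, Mul(2, n, Add(16, n))) (Function('J')(n) = Add(-6, Mul(Add(n, 16), Add(n, n))) = Add(-6, Mul(Add(16, n), Mul(2, n))) = Add(-6, Mul(2, n, Add(16, n))))
Pow(Function('J')(p), 2) = Pow(Add(-6, Mul(2, Pow(-8, 2)), Mul(32, -8)), 2) = Pow(Add(-6, Mul(2, 64), -256), 2) = Pow(Add(-6, 128, -256), 2) = Pow(-134, 2) = 17956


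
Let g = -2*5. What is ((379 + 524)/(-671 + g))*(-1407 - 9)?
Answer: 426216/227 ≈ 1877.6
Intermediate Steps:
g = -10
((379 + 524)/(-671 + g))*(-1407 - 9) = ((379 + 524)/(-671 - 10))*(-1407 - 9) = (903/(-681))*(-1416) = (903*(-1/681))*(-1416) = -301/227*(-1416) = 426216/227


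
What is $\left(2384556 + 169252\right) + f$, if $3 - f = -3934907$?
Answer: $6488718$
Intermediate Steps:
$f = 3934910$ ($f = 3 - -3934907 = 3 + 3934907 = 3934910$)
$\left(2384556 + 169252\right) + f = \left(2384556 + 169252\right) + 3934910 = 2553808 + 3934910 = 6488718$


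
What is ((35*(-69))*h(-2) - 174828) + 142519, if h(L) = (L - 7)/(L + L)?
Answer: -150971/4 ≈ -37743.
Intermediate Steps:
h(L) = (-7 + L)/(2*L) (h(L) = (-7 + L)/((2*L)) = (-7 + L)*(1/(2*L)) = (-7 + L)/(2*L))
((35*(-69))*h(-2) - 174828) + 142519 = ((35*(-69))*((½)*(-7 - 2)/(-2)) - 174828) + 142519 = (-2415*(-1)*(-9)/(2*2) - 174828) + 142519 = (-2415*9/4 - 174828) + 142519 = (-21735/4 - 174828) + 142519 = -721047/4 + 142519 = -150971/4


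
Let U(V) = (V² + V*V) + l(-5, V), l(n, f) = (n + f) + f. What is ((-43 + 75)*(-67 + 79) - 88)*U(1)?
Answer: -296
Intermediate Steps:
l(n, f) = n + 2*f (l(n, f) = (f + n) + f = n + 2*f)
U(V) = -5 + 2*V + 2*V² (U(V) = (V² + V*V) + (-5 + 2*V) = (V² + V²) + (-5 + 2*V) = 2*V² + (-5 + 2*V) = -5 + 2*V + 2*V²)
((-43 + 75)*(-67 + 79) - 88)*U(1) = ((-43 + 75)*(-67 + 79) - 88)*(-5 + 2*1 + 2*1²) = (32*12 - 88)*(-5 + 2 + 2*1) = (384 - 88)*(-5 + 2 + 2) = 296*(-1) = -296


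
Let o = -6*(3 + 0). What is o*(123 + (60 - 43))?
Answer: -2520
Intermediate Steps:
o = -18 (o = -6*3 = -18)
o*(123 + (60 - 43)) = -18*(123 + (60 - 43)) = -18*(123 + 17) = -18*140 = -2520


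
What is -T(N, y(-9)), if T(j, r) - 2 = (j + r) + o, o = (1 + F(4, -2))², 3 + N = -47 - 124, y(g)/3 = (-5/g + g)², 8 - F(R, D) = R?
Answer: -1807/27 ≈ -66.926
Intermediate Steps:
F(R, D) = 8 - R
y(g) = 3*(g - 5/g)² (y(g) = 3*(-5/g + g)² = 3*(g - 5/g)²)
N = -174 (N = -3 + (-47 - 124) = -3 - 171 = -174)
o = 25 (o = (1 + (8 - 1*4))² = (1 + (8 - 4))² = (1 + 4)² = 5² = 25)
T(j, r) = 27 + j + r (T(j, r) = 2 + ((j + r) + 25) = 2 + (25 + j + r) = 27 + j + r)
-T(N, y(-9)) = -(27 - 174 + 3*(-5 + (-9)²)²/(-9)²) = -(27 - 174 + 3*(1/81)*(-5 + 81)²) = -(27 - 174 + 3*(1/81)*76²) = -(27 - 174 + 3*(1/81)*5776) = -(27 - 174 + 5776/27) = -1*1807/27 = -1807/27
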